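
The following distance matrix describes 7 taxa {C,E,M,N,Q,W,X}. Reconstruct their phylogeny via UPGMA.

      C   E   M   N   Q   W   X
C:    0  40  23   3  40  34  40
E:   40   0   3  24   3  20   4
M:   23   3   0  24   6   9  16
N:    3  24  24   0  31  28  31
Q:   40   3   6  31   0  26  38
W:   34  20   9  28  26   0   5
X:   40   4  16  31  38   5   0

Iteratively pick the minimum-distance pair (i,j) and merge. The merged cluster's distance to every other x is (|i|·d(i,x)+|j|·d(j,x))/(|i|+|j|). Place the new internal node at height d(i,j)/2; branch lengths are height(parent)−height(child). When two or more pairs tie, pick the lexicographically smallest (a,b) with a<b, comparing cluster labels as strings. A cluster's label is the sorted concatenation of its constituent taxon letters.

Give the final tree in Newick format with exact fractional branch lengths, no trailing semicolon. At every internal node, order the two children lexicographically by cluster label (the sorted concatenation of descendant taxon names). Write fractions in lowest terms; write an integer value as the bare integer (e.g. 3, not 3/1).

step 1: merge (C,N) at d=3; branch lengths C→3/2, N→3/2; new cluster CN
  updated: d(CN,E)=32, d(CN,M)=47/2, d(CN,Q)=71/2, d(CN,W)=31, d(CN,X)=71/2
step 2: merge (E,M) at d=3; branch lengths E→3/2, M→3/2; new cluster EM
  updated: d(CN,EM)=111/4, d(EM,Q)=9/2, d(EM,W)=29/2, d(EM,X)=10
step 3: merge (EM,Q) at d=9/2; branch lengths EM→3/4, Q→9/4; new cluster EMQ
  updated: d(CN,EMQ)=91/3, d(EMQ,W)=55/3, d(EMQ,X)=58/3
step 4: merge (W,X) at d=5; branch lengths W→5/2, X→5/2; new cluster WX
  updated: d(CN,WX)=133/4, d(EMQ,WX)=113/6
step 5: merge (EMQ,WX) at d=113/6; branch lengths EMQ→43/6, WX→83/12; new cluster EMQWX
  updated: d(CN,EMQWX)=63/2
step 6: merge (CN,EMQWX) at d=63/2; branch lengths CN→57/4, EMQWX→19/3; new cluster CEMNQWX
final tree: ((C:3/2,N:3/2):57/4,(((E:3/2,M:3/2):3/4,Q:9/4):43/6,(W:5/2,X:5/2):83/12):19/3)
total length: 146/3

((C:3/2,N:3/2):57/4,(((E:3/2,M:3/2):3/4,Q:9/4):43/6,(W:5/2,X:5/2):83/12):19/3)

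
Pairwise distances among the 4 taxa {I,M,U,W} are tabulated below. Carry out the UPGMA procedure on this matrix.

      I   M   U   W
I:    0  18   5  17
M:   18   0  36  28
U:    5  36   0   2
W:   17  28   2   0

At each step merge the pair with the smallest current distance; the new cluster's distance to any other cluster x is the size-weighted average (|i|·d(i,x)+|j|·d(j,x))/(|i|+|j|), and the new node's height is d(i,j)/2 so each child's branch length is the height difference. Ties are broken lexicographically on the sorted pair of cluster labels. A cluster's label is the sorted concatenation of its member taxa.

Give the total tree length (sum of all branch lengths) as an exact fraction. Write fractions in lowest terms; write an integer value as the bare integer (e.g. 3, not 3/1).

step 1: merge (U,W) at d=2; branch lengths U→1, W→1; new cluster UW
  updated: d(I,UW)=11, d(M,UW)=32
step 2: merge (I,UW) at d=11; branch lengths I→11/2, UW→9/2; new cluster IUW
  updated: d(IUW,M)=82/3
step 3: merge (IUW,M) at d=82/3; branch lengths IUW→49/6, M→41/3; new cluster IMUW
final tree: ((I:11/2,(U:1,W:1):9/2):49/6,M:41/3)
total length: 203/6

203/6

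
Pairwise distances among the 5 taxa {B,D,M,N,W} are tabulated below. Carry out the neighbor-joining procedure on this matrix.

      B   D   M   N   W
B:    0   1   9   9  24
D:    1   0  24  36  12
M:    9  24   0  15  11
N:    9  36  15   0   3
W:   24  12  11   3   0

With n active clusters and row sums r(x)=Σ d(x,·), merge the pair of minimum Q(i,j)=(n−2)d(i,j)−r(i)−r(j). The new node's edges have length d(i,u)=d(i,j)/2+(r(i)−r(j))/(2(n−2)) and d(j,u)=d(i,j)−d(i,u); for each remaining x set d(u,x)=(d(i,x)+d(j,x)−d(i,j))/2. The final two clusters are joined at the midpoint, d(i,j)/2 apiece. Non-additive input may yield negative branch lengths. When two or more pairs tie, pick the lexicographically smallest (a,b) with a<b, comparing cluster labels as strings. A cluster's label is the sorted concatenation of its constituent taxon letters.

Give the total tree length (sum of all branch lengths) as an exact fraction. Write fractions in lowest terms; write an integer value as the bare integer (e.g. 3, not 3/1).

step 1: merge (B,D) at d=1, Q=-113; branch lengths B→-9/2, D→11/2; new cluster BD
  updated: d(BD,M)=16, d(BD,N)=22, d(BD,W)=35/2
step 2: merge (BD,M) at d=16, Q=-131/2; branch lengths BD→91/8, M→37/8; new cluster BDM
  updated: d(BDM,N)=21/2, d(BDM,W)=25/4
step 3: merge (BDM,N) at d=21/2, Q=-79/4; branch lengths BDM→55/8, N→29/8; new cluster BDMN
  updated: d(BDMN,W)=-5/8
step 4: merge (BDMN,W) at d=-5/8; branch lengths BDMN→-5/16, W→-5/16; new cluster BDMNW
final tree: ((((B:-9/2,D:11/2):91/8,M:37/8):55/8,N:29/8):-5/16,W:-5/16)
total length: 215/8

215/8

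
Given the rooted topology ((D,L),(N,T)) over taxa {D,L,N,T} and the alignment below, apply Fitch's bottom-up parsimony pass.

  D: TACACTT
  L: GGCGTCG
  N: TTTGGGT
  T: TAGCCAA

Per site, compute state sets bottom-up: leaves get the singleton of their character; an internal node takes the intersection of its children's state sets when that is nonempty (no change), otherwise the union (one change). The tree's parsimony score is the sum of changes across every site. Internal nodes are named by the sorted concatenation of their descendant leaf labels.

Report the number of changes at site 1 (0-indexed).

DL@0: {T} ∪ {G} = {G,T} (union, +1)
NT@0: {T} ∩ {T} = {T} (intersection, +0)
DLNT@0: {G,T} ∩ {T} = {T} (intersection, +0)
DL@1: {A} ∪ {G} = {A,G} (union, +1)
NT@1: {T} ∪ {A} = {A,T} (union, +1)
DLNT@1: {A,G} ∩ {A,T} = {A} (intersection, +0)
DL@2: {C} ∩ {C} = {C} (intersection, +0)
NT@2: {T} ∪ {G} = {G,T} (union, +1)
DLNT@2: {C} ∪ {G,T} = {C,G,T} (union, +1)
DL@3: {A} ∪ {G} = {A,G} (union, +1)
NT@3: {G} ∪ {C} = {C,G} (union, +1)
DLNT@3: {A,G} ∩ {C,G} = {G} (intersection, +0)
DL@4: {C} ∪ {T} = {C,T} (union, +1)
NT@4: {G} ∪ {C} = {C,G} (union, +1)
DLNT@4: {C,T} ∩ {C,G} = {C} (intersection, +0)
DL@5: {T} ∪ {C} = {C,T} (union, +1)
NT@5: {G} ∪ {A} = {A,G} (union, +1)
DLNT@5: {C,T} ∪ {A,G} = {A,C,G,T} (union, +1)
DL@6: {T} ∪ {G} = {G,T} (union, +1)
NT@6: {T} ∪ {A} = {A,T} (union, +1)
DLNT@6: {G,T} ∩ {A,T} = {T} (intersection, +0)
per-site changes: [1, 2, 2, 2, 2, 3, 2]; total = 14

2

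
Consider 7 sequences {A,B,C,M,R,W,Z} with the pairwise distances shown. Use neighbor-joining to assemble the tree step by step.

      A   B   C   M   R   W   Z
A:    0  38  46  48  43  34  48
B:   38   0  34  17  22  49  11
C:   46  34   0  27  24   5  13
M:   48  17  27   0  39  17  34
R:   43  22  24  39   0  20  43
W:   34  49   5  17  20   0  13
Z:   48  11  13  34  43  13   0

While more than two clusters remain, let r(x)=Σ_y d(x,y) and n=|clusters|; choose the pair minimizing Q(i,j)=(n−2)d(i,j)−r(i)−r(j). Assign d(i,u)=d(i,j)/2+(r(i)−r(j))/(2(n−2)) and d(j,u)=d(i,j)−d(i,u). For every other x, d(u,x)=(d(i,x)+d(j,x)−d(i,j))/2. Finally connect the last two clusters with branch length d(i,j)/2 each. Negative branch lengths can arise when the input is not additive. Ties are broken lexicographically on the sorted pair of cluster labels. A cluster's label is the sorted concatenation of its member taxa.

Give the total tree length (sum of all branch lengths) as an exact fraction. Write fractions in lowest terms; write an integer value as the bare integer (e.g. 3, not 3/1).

2891/32

step 1: merge (B,Z) at d=11, Q=-278; branch lengths B→32/5, Z→23/5; new cluster BZ
  updated: d(A,BZ)=75/2, d(BZ,C)=18, d(BZ,M)=20, d(BZ,R)=27, d(BZ,W)=51/2
step 2: merge (C,W) at d=5, Q=-403/2; branch lengths C→77/16, W→3/16; new cluster CW
  updated: d(A,CW)=75/2, d(BZ,CW)=77/4, d(CW,M)=39/2, d(CW,R)=39/2
step 3: merge (BZ,M) at d=20, Q=-681/4; branch lengths BZ→149/24, M→331/24; new cluster BMZ
  updated: d(A,BMZ)=131/4, d(BMZ,CW)=75/8, d(BMZ,R)=23
step 4: merge (A,BMZ) at d=131/4, Q=-903/8; branch lengths A→909/32, BMZ→139/32; new cluster ABMZ
  updated: d(ABMZ,CW)=113/16, d(ABMZ,R)=133/8
step 5: merge (ABMZ,CW) at d=113/16, Q=-691/16; branch lengths ABMZ→67/32, CW→159/32; new cluster ABCMWZ
  updated: d(ABCMWZ,R)=465/32
step 6: merge (ABCMWZ,R) at d=465/32; branch lengths ABCMWZ→465/64, R→465/64; new cluster ABCMRWZ
final tree: (((A:909/32,((B:32/5,Z:23/5):149/24,M:331/24):139/32):67/32,(C:77/16,W:3/16):159/32):465/64,R:465/64)
total length: 2891/32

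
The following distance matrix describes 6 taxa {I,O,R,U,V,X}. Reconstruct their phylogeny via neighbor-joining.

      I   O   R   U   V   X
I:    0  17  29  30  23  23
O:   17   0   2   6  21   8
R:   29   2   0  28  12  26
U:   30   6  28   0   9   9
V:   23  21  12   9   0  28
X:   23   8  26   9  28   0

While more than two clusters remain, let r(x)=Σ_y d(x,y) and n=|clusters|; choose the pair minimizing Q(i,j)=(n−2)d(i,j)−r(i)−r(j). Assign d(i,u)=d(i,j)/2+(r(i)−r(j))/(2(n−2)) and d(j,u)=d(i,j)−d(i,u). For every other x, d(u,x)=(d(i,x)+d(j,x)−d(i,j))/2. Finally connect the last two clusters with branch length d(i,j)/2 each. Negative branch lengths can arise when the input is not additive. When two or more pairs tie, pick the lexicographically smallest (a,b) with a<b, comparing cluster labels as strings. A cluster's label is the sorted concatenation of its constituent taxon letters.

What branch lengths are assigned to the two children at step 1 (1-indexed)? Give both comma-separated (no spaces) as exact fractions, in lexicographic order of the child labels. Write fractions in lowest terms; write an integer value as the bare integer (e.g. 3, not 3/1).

-35/8,51/8

iteration 1: select O,R (d=2, Q=-143); attach at lengths (-35/8, 51/8); label the merged cluster OR
  updated: d(I,OR)=22, d(OR,U)=16, d(OR,V)=31/2, d(OR,X)=16
iteration 2: select U,X (d=9, Q=-113); attach at lengths (5/2, 13/2); label the merged cluster UX
  updated: d(I,UX)=22, d(OR,UX)=23/2, d(UX,V)=14
iteration 3: select I,V (d=23, Q=-147/2); attach at lengths (121/8, 63/8); label the merged cluster IV
  updated: d(IV,OR)=29/4, d(IV,UX)=13/2
iteration 4: select IV,OR (d=29/4, Q=-101/4); attach at lengths (9/8, 49/8); label the merged cluster IORV
  updated: d(IORV,UX)=43/8
iteration 5: select IORV,UX (d=43/8); attach at lengths (43/16, 43/16); label the merged cluster IORUVX
final tree: (((I:121/8,V:63/8):9/8,(O:-35/8,R:51/8):49/8):43/16,(U:5/2,X:13/2):43/16)
total length: 373/8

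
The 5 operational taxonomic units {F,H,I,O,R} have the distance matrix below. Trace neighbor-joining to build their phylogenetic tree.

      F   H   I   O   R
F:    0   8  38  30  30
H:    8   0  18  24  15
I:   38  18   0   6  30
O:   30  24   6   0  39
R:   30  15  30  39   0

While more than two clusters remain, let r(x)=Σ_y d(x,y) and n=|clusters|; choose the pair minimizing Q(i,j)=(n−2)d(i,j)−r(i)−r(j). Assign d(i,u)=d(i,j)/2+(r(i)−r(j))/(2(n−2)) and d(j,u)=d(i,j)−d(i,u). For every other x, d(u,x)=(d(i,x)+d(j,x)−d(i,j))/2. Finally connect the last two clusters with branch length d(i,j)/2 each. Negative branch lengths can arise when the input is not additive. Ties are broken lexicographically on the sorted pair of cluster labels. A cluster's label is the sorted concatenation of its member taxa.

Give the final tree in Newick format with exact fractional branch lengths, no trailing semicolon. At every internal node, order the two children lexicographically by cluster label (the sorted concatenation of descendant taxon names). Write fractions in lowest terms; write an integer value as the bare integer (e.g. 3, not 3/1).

1. join I+O (d=6, Q=-173) ⇒ IO; edges |I|=11/6, |O|=25/6
  updated: d(F,IO)=31, d(H,IO)=18, d(IO,R)=63/2
2. join F+H (d=8, Q=-94) ⇒ FH; edges |F|=11, |H|=-3
  updated: d(FH,IO)=41/2, d(FH,R)=37/2
3. join FH+IO (d=41/2, Q=-141/2) ⇒ FHIO; edges |FH|=15/4, |IO|=67/4
  updated: d(FHIO,R)=59/4
4. join FHIO+R (d=59/4) ⇒ FHIOR; edges |FHIO|=59/8, |R|=59/8
final tree: (((F:11,H:-3):15/4,(I:11/6,O:25/6):67/4):59/8,R:59/8)
total length: 197/4

(((F:11,H:-3):15/4,(I:11/6,O:25/6):67/4):59/8,R:59/8)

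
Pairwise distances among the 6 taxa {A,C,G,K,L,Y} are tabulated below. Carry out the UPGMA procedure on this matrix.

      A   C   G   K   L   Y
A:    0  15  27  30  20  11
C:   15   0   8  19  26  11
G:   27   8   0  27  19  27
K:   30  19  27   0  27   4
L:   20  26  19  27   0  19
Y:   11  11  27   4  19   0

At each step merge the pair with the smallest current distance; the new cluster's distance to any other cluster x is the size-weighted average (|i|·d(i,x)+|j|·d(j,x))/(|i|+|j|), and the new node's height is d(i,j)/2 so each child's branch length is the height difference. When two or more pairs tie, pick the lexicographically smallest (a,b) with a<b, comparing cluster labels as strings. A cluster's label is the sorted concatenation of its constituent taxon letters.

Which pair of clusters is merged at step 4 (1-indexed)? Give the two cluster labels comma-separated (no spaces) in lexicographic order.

CG,KY

iteration 1: select K,Y (d=4); attach at lengths (2, 2); label the merged cluster KY
  updated: d(A,KY)=41/2, d(C,KY)=15, d(G,KY)=27, d(KY,L)=23
iteration 2: select C,G (d=8); attach at lengths (4, 4); label the merged cluster CG
  updated: d(A,CG)=21, d(CG,KY)=21, d(CG,L)=45/2
iteration 3: select A,L (d=20); attach at lengths (10, 10); label the merged cluster AL
  updated: d(AL,CG)=87/4, d(AL,KY)=87/4
iteration 4: select CG,KY (d=21); attach at lengths (13/2, 17/2); label the merged cluster CGKY
  updated: d(AL,CGKY)=87/4
iteration 5: select AL,CGKY (d=87/4); attach at lengths (7/8, 3/8); label the merged cluster ACGKLY
final tree: ((A:10,L:10):7/8,((C:4,G:4):13/2,(K:2,Y:2):17/2):3/8)
total length: 193/4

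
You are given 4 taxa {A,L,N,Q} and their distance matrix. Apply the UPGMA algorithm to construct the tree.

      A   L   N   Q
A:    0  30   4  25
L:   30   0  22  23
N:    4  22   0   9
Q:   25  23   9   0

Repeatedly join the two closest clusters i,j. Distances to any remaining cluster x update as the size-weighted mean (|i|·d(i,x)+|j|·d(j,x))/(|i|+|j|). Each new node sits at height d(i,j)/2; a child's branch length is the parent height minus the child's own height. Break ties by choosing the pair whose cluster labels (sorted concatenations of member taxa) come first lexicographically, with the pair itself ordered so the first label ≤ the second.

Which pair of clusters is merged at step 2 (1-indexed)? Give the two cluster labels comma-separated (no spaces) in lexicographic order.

AN,Q

iteration 1: select A,N (d=4); attach at lengths (2, 2); label the merged cluster AN
  updated: d(AN,L)=26, d(AN,Q)=17
iteration 2: select AN,Q (d=17); attach at lengths (13/2, 17/2); label the merged cluster ANQ
  updated: d(ANQ,L)=25
iteration 3: select ANQ,L (d=25); attach at lengths (4, 25/2); label the merged cluster ALNQ
final tree: (((A:2,N:2):13/2,Q:17/2):4,L:25/2)
total length: 71/2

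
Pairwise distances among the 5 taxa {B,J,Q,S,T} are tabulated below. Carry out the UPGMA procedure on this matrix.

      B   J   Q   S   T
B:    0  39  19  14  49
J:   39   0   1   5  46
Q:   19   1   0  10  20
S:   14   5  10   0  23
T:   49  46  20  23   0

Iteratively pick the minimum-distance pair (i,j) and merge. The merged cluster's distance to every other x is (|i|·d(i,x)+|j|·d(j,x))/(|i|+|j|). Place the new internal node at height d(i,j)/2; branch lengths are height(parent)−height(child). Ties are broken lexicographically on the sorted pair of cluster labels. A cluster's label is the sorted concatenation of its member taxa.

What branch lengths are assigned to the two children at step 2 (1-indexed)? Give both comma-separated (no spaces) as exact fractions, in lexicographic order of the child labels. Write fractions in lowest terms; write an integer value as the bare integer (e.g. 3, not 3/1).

13/4,15/4

iteration 1: select J,Q (d=1); attach at lengths (1/2, 1/2); label the merged cluster JQ
  updated: d(B,JQ)=29, d(JQ,S)=15/2, d(JQ,T)=33
iteration 2: select JQ,S (d=15/2); attach at lengths (13/4, 15/4); label the merged cluster JQS
  updated: d(B,JQS)=24, d(JQS,T)=89/3
iteration 3: select B,JQS (d=24); attach at lengths (12, 33/4); label the merged cluster BJQS
  updated: d(BJQS,T)=69/2
iteration 4: select BJQS,T (d=69/2); attach at lengths (21/4, 69/4); label the merged cluster BJQST
final tree: ((B:12,((J:1/2,Q:1/2):13/4,S:15/4):33/4):21/4,T:69/4)
total length: 203/4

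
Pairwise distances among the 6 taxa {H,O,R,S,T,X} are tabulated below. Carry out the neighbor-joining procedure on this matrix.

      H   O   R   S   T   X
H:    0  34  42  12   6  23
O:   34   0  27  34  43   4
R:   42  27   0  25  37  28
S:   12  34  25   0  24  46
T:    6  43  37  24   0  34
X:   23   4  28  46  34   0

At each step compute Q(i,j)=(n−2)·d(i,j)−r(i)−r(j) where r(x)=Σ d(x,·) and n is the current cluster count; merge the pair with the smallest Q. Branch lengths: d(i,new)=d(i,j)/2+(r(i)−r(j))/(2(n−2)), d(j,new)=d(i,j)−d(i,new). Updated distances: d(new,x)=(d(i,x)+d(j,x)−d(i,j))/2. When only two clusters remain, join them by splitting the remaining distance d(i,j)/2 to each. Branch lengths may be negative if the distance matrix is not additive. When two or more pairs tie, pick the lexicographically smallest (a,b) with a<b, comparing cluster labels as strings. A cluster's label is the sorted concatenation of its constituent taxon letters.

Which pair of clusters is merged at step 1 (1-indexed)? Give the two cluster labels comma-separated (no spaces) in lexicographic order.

O,X

step 1: merge (O,X) at d=4, Q=-261; branch lengths O→23/8, X→9/8; new cluster OX
  updated: d(H,OX)=53/2, d(OX,R)=51/2, d(OX,S)=38, d(OX,T)=73/2
step 2: merge (OX,R) at d=51/2, Q=-359/2; branch lengths OX→49/4, R→53/4; new cluster ORX
  updated: d(H,ORX)=43/2, d(ORX,S)=75/4, d(ORX,T)=24
step 3: merge (H,T) at d=6, Q=-163/2; branch lengths H→-5/8, T→53/8; new cluster HT
  updated: d(HT,ORX)=79/4, d(HT,S)=15
step 4: merge (HT,ORX) at d=79/4, Q=-107/2; branch lengths HT→8, ORX→47/4; new cluster HORTX
  updated: d(HORTX,S)=7
step 5: merge (HORTX,S) at d=7; branch lengths HORTX→7/2, S→7/2; new cluster HORSTX
final tree: (((H:-5/8,T:53/8):8,((O:23/8,X:9/8):49/4,R:53/4):47/4):7/2,S:7/2)
total length: 249/4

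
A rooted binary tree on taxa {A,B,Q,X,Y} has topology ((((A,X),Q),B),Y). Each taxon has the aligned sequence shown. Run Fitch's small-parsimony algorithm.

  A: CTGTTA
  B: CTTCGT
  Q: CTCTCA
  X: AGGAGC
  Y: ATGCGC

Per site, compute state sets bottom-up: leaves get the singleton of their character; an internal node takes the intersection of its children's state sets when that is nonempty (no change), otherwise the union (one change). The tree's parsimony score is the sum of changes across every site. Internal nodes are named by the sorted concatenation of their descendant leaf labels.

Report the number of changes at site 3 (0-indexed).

site 0, node AX: A={C} ∪ X={A} → {A,C} (+1)
site 0, node AQX: AX={A,C} ∩ Q={C} → {C} (+0)
site 0, node ABQX: AQX={C} ∩ B={C} → {C} (+0)
site 0, node ABQXY: ABQX={C} ∪ Y={A} → {A,C} (+1)
site 1, node AX: A={T} ∪ X={G} → {G,T} (+1)
site 1, node AQX: AX={G,T} ∩ Q={T} → {T} (+0)
site 1, node ABQX: AQX={T} ∩ B={T} → {T} (+0)
site 1, node ABQXY: ABQX={T} ∩ Y={T} → {T} (+0)
site 2, node AX: A={G} ∩ X={G} → {G} (+0)
site 2, node AQX: AX={G} ∪ Q={C} → {C,G} (+1)
site 2, node ABQX: AQX={C,G} ∪ B={T} → {C,G,T} (+1)
site 2, node ABQXY: ABQX={C,G,T} ∩ Y={G} → {G} (+0)
site 3, node AX: A={T} ∪ X={A} → {A,T} (+1)
site 3, node AQX: AX={A,T} ∩ Q={T} → {T} (+0)
site 3, node ABQX: AQX={T} ∪ B={C} → {C,T} (+1)
site 3, node ABQXY: ABQX={C,T} ∩ Y={C} → {C} (+0)
site 4, node AX: A={T} ∪ X={G} → {G,T} (+1)
site 4, node AQX: AX={G,T} ∪ Q={C} → {C,G,T} (+1)
site 4, node ABQX: AQX={C,G,T} ∩ B={G} → {G} (+0)
site 4, node ABQXY: ABQX={G} ∩ Y={G} → {G} (+0)
site 5, node AX: A={A} ∪ X={C} → {A,C} (+1)
site 5, node AQX: AX={A,C} ∩ Q={A} → {A} (+0)
site 5, node ABQX: AQX={A} ∪ B={T} → {A,T} (+1)
site 5, node ABQXY: ABQX={A,T} ∪ Y={C} → {A,C,T} (+1)
per-site changes: [2, 1, 2, 2, 2, 3]; total = 12

2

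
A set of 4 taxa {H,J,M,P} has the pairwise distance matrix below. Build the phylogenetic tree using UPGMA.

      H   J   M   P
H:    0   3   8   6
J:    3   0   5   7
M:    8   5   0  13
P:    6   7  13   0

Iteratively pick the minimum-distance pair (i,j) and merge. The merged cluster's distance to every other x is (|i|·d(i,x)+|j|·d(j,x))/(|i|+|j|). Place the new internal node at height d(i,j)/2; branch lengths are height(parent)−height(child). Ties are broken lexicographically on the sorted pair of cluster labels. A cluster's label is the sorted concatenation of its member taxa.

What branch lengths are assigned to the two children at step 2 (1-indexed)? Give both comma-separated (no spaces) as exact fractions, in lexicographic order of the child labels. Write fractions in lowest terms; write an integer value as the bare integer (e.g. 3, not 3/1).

7/4,13/4

1. join H+J (d=3) ⇒ HJ; edges |H|=3/2, |J|=3/2
  updated: d(HJ,M)=13/2, d(HJ,P)=13/2
2. join HJ+M (d=13/2) ⇒ HJM; edges |HJ|=7/4, |M|=13/4
  updated: d(HJM,P)=26/3
3. join HJM+P (d=26/3) ⇒ HJMP; edges |HJM|=13/12, |P|=13/3
final tree: (((H:3/2,J:3/2):7/4,M:13/4):13/12,P:13/3)
total length: 161/12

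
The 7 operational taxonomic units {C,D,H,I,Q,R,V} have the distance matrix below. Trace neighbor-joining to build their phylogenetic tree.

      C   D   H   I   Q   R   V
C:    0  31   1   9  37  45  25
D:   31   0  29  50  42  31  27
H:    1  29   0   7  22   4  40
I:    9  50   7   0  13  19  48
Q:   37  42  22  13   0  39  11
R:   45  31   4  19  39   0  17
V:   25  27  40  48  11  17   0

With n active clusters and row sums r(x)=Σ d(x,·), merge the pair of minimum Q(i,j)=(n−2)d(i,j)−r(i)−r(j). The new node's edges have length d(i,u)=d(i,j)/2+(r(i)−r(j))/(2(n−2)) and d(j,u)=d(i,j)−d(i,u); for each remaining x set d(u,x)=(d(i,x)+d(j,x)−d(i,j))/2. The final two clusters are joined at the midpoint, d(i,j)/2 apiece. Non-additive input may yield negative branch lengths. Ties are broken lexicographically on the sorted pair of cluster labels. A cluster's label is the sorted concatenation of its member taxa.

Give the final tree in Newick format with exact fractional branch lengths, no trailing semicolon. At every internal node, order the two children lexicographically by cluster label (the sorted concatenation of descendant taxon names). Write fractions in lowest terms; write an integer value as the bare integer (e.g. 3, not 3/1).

(((((C:75/16,I:69/16):97/24,H:-109/24):277/32,R:235/32):157/32,D:607/32):321/64,(Q:51/10,V:59/10):321/64)

step 1: merge (Q,V) at d=11, Q=-277; branch lengths Q→51/10, V→59/10; new cluster QV
  updated: d(C,QV)=51/2, d(D,QV)=29, d(H,QV)=51/2, d(I,QV)=25, d(QV,R)=45/2
step 2: merge (C,I) at d=9, Q=-371/2; branch lengths C→75/16, I→69/16; new cluster CI
  updated: d(CI,D)=36, d(CI,H)=-1/2, d(CI,QV)=83/4, d(CI,R)=55/2
step 3: merge (CI,H) at d=-1/2, Q=-573/4; branch lengths CI→97/24, H→-109/24; new cluster CHI
  updated: d(CHI,D)=131/4, d(CHI,QV)=187/8, d(CHI,R)=16
step 4: merge (CHI,R) at d=16, Q=-877/8; branch lengths CHI→277/32, R→235/32; new cluster CHIR
  updated: d(CHIR,D)=191/8, d(CHIR,QV)=239/16
step 5: merge (CHIR,D) at d=191/8, Q=-1085/16; branch lengths CHIR→157/32, D→607/32; new cluster CDHIR
  updated: d(CDHIR,QV)=321/32
step 6: merge (CDHIR,QV) at d=321/32; branch lengths CDHIR→321/64, QV→321/64; new cluster CDHIQRV
final tree: (((((C:75/16,I:69/16):97/24,H:-109/24):277/32,R:235/32):157/32,D:607/32):321/64,(Q:51/10,V:59/10):321/64)
total length: 2221/32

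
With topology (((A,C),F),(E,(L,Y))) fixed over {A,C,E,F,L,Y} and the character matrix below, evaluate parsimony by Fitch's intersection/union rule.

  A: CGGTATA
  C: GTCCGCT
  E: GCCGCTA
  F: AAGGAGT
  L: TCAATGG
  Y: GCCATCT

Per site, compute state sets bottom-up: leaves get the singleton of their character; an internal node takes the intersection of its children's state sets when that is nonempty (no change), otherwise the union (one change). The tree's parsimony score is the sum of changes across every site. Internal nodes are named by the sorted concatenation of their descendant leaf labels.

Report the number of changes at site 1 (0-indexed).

AC@0: {C} ∪ {G} = {C,G} (union, +1)
ACF@0: {C,G} ∪ {A} = {A,C,G} (union, +1)
LY@0: {T} ∪ {G} = {G,T} (union, +1)
ELY@0: {G} ∩ {G,T} = {G} (intersection, +0)
ACEFLY@0: {A,C,G} ∩ {G} = {G} (intersection, +0)
AC@1: {G} ∪ {T} = {G,T} (union, +1)
ACF@1: {G,T} ∪ {A} = {A,G,T} (union, +1)
LY@1: {C} ∩ {C} = {C} (intersection, +0)
ELY@1: {C} ∩ {C} = {C} (intersection, +0)
ACEFLY@1: {A,G,T} ∪ {C} = {A,C,G,T} (union, +1)
AC@2: {G} ∪ {C} = {C,G} (union, +1)
ACF@2: {C,G} ∩ {G} = {G} (intersection, +0)
LY@2: {A} ∪ {C} = {A,C} (union, +1)
ELY@2: {C} ∩ {A,C} = {C} (intersection, +0)
ACEFLY@2: {G} ∪ {C} = {C,G} (union, +1)
AC@3: {T} ∪ {C} = {C,T} (union, +1)
ACF@3: {C,T} ∪ {G} = {C,G,T} (union, +1)
LY@3: {A} ∩ {A} = {A} (intersection, +0)
ELY@3: {G} ∪ {A} = {A,G} (union, +1)
ACEFLY@3: {C,G,T} ∩ {A,G} = {G} (intersection, +0)
AC@4: {A} ∪ {G} = {A,G} (union, +1)
ACF@4: {A,G} ∩ {A} = {A} (intersection, +0)
LY@4: {T} ∩ {T} = {T} (intersection, +0)
ELY@4: {C} ∪ {T} = {C,T} (union, +1)
ACEFLY@4: {A} ∪ {C,T} = {A,C,T} (union, +1)
AC@5: {T} ∪ {C} = {C,T} (union, +1)
ACF@5: {C,T} ∪ {G} = {C,G,T} (union, +1)
LY@5: {G} ∪ {C} = {C,G} (union, +1)
ELY@5: {T} ∪ {C,G} = {C,G,T} (union, +1)
ACEFLY@5: {C,G,T} ∩ {C,G,T} = {C,G,T} (intersection, +0)
AC@6: {A} ∪ {T} = {A,T} (union, +1)
ACF@6: {A,T} ∩ {T} = {T} (intersection, +0)
LY@6: {G} ∪ {T} = {G,T} (union, +1)
ELY@6: {A} ∪ {G,T} = {A,G,T} (union, +1)
ACEFLY@6: {T} ∩ {A,G,T} = {T} (intersection, +0)
per-site changes: [3, 3, 3, 3, 3, 4, 3]; total = 22

3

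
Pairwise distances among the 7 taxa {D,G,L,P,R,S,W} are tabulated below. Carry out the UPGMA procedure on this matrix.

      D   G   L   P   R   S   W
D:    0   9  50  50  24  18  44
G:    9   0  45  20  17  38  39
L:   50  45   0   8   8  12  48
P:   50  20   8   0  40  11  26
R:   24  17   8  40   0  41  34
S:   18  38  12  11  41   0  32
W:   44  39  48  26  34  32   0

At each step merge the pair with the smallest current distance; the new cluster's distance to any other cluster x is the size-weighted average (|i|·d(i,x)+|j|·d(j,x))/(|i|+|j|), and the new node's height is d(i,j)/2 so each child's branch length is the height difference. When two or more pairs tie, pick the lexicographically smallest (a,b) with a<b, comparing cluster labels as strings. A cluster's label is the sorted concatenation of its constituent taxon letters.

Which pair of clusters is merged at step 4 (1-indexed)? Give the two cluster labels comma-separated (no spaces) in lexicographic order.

iteration 1: select L,P (d=8); attach at lengths (4, 4); label the merged cluster LP
  updated: d(D,LP)=50, d(G,LP)=65/2, d(LP,R)=24, d(LP,S)=23/2, d(LP,W)=37
iteration 2: select D,G (d=9); attach at lengths (9/2, 9/2); label the merged cluster DG
  updated: d(DG,LP)=165/4, d(DG,R)=41/2, d(DG,S)=28, d(DG,W)=83/2
iteration 3: select LP,S (d=23/2); attach at lengths (7/4, 23/4); label the merged cluster LPS
  updated: d(DG,LPS)=221/6, d(LPS,R)=89/3, d(LPS,W)=106/3
iteration 4: select DG,R (d=41/2); attach at lengths (23/4, 41/4); label the merged cluster DGR
  updated: d(DGR,LPS)=310/9, d(DGR,W)=39
iteration 5: select DGR,LPS (d=310/9); attach at lengths (251/36, 413/36); label the merged cluster DGLPRS
  updated: d(DGLPRS,W)=223/6
iteration 6: select DGLPRS,W (d=223/6); attach at lengths (49/36, 223/12); label the merged cluster DGLPRSW
final tree: ((((D:9/2,G:9/2):23/4,R:41/4):251/36,((L:4,P:4):7/4,S:23/4):413/36):49/36,W:223/12)
total length: 710/9

DG,R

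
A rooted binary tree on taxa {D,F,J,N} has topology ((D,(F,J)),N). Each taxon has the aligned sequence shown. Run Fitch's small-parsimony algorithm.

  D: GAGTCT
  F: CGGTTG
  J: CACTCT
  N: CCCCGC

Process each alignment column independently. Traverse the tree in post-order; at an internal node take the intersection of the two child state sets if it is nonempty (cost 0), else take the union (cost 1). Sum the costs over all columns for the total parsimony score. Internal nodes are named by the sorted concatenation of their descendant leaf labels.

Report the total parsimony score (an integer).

10

site 0, node FJ: F={C} ∩ J={C} → {C} (+0)
site 0, node DFJ: D={G} ∪ FJ={C} → {C,G} (+1)
site 0, node DFJN: DFJ={C,G} ∩ N={C} → {C} (+0)
site 1, node FJ: F={G} ∪ J={A} → {A,G} (+1)
site 1, node DFJ: D={A} ∩ FJ={A,G} → {A} (+0)
site 1, node DFJN: DFJ={A} ∪ N={C} → {A,C} (+1)
site 2, node FJ: F={G} ∪ J={C} → {C,G} (+1)
site 2, node DFJ: D={G} ∩ FJ={C,G} → {G} (+0)
site 2, node DFJN: DFJ={G} ∪ N={C} → {C,G} (+1)
site 3, node FJ: F={T} ∩ J={T} → {T} (+0)
site 3, node DFJ: D={T} ∩ FJ={T} → {T} (+0)
site 3, node DFJN: DFJ={T} ∪ N={C} → {C,T} (+1)
site 4, node FJ: F={T} ∪ J={C} → {C,T} (+1)
site 4, node DFJ: D={C} ∩ FJ={C,T} → {C} (+0)
site 4, node DFJN: DFJ={C} ∪ N={G} → {C,G} (+1)
site 5, node FJ: F={G} ∪ J={T} → {G,T} (+1)
site 5, node DFJ: D={T} ∩ FJ={G,T} → {T} (+0)
site 5, node DFJN: DFJ={T} ∪ N={C} → {C,T} (+1)
per-site changes: [1, 2, 2, 1, 2, 2]; total = 10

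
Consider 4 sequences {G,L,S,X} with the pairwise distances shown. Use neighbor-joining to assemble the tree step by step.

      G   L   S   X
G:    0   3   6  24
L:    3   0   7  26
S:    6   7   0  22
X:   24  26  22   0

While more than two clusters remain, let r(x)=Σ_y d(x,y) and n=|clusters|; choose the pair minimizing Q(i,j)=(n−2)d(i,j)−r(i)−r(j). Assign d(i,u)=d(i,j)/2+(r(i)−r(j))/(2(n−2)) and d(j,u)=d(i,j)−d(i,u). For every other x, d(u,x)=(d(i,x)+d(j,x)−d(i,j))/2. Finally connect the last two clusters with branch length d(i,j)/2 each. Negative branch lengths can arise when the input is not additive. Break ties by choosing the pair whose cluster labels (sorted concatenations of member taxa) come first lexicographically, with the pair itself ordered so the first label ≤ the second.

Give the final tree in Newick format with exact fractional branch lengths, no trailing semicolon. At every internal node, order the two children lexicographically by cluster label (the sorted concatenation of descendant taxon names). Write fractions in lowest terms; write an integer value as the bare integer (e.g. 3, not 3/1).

1. join G+L (d=3, Q=-63) ⇒ GL; edges |G|=3/4, |L|=9/4
  updated: d(GL,S)=5, d(GL,X)=47/2
2. join GL+S (d=5, Q=-101/2) ⇒ GLS; edges |GL|=13/4, |S|=7/4
  updated: d(GLS,X)=81/4
3. join GLS+X (d=81/4) ⇒ GLSX; edges |GLS|=81/8, |X|=81/8
final tree: (((G:3/4,L:9/4):13/4,S:7/4):81/8,X:81/8)
total length: 113/4

(((G:3/4,L:9/4):13/4,S:7/4):81/8,X:81/8)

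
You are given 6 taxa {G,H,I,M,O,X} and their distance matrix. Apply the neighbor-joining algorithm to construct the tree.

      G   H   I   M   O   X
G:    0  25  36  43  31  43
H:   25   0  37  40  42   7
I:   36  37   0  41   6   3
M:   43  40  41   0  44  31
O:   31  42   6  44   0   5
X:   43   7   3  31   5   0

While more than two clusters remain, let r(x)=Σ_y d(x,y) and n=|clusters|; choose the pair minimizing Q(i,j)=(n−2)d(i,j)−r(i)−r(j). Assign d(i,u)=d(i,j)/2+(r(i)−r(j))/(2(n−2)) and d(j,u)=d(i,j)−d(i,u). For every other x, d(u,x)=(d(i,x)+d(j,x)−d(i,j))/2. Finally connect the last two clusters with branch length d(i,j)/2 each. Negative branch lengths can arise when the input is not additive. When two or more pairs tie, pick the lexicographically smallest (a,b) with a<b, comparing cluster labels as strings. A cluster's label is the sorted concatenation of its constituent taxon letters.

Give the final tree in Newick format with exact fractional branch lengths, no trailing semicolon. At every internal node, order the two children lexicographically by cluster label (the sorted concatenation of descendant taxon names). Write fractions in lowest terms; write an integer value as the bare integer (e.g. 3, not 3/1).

(((((G:127/8,H:73/8):21/4,M:95/4):11,X:-15/4):19/4,I:17/8):31/16,O:31/16)

iteration 1: select G,H (d=25, Q=-229); attach at lengths (127/8, 73/8); label the merged cluster GH
  updated: d(GH,I)=24, d(GH,M)=29, d(GH,O)=24, d(GH,X)=25/2
iteration 2: select GH,M (d=29, Q=-295/2); attach at lengths (21/4, 95/4); label the merged cluster GHM
  updated: d(GHM,I)=18, d(GHM,O)=39/2, d(GHM,X)=29/4
iteration 3: select GHM,X (d=29/4, Q=-91/2); attach at lengths (11, -15/4); label the merged cluster GHMX
  updated: d(GHMX,I)=55/8, d(GHMX,O)=69/8
iteration 4: select GHMX,I (d=55/8, Q=-43/2); attach at lengths (19/4, 17/8); label the merged cluster GHIMX
  updated: d(GHIMX,O)=31/8
iteration 5: select GHIMX,O (d=31/8); attach at lengths (31/16, 31/16); label the merged cluster GHIMOX
final tree: (((((G:127/8,H:73/8):21/4,M:95/4):11,X:-15/4):19/4,I:17/8):31/16,O:31/16)
total length: 72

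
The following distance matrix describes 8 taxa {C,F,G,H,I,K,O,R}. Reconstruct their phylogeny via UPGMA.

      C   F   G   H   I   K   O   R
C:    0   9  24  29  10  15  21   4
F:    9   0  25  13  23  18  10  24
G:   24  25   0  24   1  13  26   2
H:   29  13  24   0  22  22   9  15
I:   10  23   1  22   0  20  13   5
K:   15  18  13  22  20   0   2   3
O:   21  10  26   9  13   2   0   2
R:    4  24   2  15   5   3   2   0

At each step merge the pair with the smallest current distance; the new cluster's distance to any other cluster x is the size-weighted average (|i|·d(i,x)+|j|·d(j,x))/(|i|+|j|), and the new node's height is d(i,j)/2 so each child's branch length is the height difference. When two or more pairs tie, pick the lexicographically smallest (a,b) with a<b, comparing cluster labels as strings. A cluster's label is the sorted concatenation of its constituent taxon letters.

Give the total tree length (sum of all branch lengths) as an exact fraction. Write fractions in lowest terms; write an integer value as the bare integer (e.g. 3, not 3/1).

step 1: merge (G,I) at d=1; branch lengths G→1/2, I→1/2; new cluster GI
  updated: d(C,GI)=17, d(F,GI)=24, d(GI,H)=23, d(GI,K)=33/2, d(GI,O)=39/2, d(GI,R)=7/2
step 2: merge (K,O) at d=2; branch lengths K→1, O→1; new cluster KO
  updated: d(C,KO)=18, d(F,KO)=14, d(GI,KO)=18, d(H,KO)=31/2, d(KO,R)=5/2
step 3: merge (KO,R) at d=5/2; branch lengths KO→1/4, R→5/4; new cluster KOR
  updated: d(C,KOR)=40/3, d(F,KOR)=52/3, d(GI,KOR)=79/6, d(H,KOR)=46/3
step 4: merge (C,F) at d=9; branch lengths C→9/2, F→9/2; new cluster CF
  updated: d(CF,GI)=41/2, d(CF,H)=21, d(CF,KOR)=46/3
step 5: merge (GI,KOR) at d=79/6; branch lengths GI→73/12, KOR→16/3; new cluster GIKOR
  updated: d(CF,GIKOR)=87/5, d(GIKOR,H)=92/5
step 6: merge (CF,GIKOR) at d=87/5; branch lengths CF→21/5, GIKOR→127/60; new cluster CFGIKOR
  updated: d(CFGIKOR,H)=134/7
step 7: merge (CFGIKOR,H) at d=134/7; branch lengths CFGIKOR→61/70, H→67/7; new cluster CFGHIKOR
final tree: (((C:9/2,F:9/2):21/5,((G:1/2,I:1/2):73/12,((K:1,O:1):1/4,R:5/4):16/3):127/60):61/70,H:67/7)
total length: 4376/105

4376/105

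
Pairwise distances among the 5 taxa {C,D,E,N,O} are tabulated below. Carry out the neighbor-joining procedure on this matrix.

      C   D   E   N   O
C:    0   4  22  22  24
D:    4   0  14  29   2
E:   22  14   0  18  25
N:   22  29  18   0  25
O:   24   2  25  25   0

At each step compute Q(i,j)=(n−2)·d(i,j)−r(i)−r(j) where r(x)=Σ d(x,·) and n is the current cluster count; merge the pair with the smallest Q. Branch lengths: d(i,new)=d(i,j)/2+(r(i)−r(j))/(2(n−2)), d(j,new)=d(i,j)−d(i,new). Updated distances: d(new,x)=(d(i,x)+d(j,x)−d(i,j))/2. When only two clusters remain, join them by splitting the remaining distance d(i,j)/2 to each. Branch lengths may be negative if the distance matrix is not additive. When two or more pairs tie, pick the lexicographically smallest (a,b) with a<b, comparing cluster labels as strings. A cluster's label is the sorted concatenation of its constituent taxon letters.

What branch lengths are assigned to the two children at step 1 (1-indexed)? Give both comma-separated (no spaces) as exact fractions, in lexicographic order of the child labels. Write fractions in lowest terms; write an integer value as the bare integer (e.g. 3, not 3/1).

-7/2,11/2

step 1: merge (D,O) at d=2, Q=-119; branch lengths D→-7/2, O→11/2; new cluster DO
  updated: d(C,DO)=13, d(DO,E)=37/2, d(DO,N)=26
step 2: merge (C,DO) at d=13, Q=-177/2; branch lengths C→51/8, DO→53/8; new cluster CDO
  updated: d(CDO,E)=55/4, d(CDO,N)=35/2
step 3: merge (CDO,E) at d=55/4, Q=-197/4; branch lengths CDO→53/8, E→57/8; new cluster CDEO
  updated: d(CDEO,N)=87/8
step 4: merge (CDEO,N) at d=87/8; branch lengths CDEO→87/16, N→87/16; new cluster CDENO
final tree: (((C:51/8,(D:-7/2,O:11/2):53/8):53/8,E:57/8):87/16,N:87/16)
total length: 317/8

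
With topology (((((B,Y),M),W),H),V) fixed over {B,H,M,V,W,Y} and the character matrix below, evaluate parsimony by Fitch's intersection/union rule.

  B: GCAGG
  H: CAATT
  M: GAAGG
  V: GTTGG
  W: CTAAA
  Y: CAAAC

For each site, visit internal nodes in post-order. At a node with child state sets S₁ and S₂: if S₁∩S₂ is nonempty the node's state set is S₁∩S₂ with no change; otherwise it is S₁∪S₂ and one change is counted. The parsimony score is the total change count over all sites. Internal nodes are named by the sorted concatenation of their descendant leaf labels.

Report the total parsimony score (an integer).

site 0, node BY: B={G} ∪ Y={C} → {C,G} (+1)
site 0, node BMY: BY={C,G} ∩ M={G} → {G} (+0)
site 0, node BMWY: BMY={G} ∪ W={C} → {C,G} (+1)
site 0, node BHMWY: BMWY={C,G} ∩ H={C} → {C} (+0)
site 0, node BHMVWY: BHMWY={C} ∪ V={G} → {C,G} (+1)
site 1, node BY: B={C} ∪ Y={A} → {A,C} (+1)
site 1, node BMY: BY={A,C} ∩ M={A} → {A} (+0)
site 1, node BMWY: BMY={A} ∪ W={T} → {A,T} (+1)
site 1, node BHMWY: BMWY={A,T} ∩ H={A} → {A} (+0)
site 1, node BHMVWY: BHMWY={A} ∪ V={T} → {A,T} (+1)
site 2, node BY: B={A} ∩ Y={A} → {A} (+0)
site 2, node BMY: BY={A} ∩ M={A} → {A} (+0)
site 2, node BMWY: BMY={A} ∩ W={A} → {A} (+0)
site 2, node BHMWY: BMWY={A} ∩ H={A} → {A} (+0)
site 2, node BHMVWY: BHMWY={A} ∪ V={T} → {A,T} (+1)
site 3, node BY: B={G} ∪ Y={A} → {A,G} (+1)
site 3, node BMY: BY={A,G} ∩ M={G} → {G} (+0)
site 3, node BMWY: BMY={G} ∪ W={A} → {A,G} (+1)
site 3, node BHMWY: BMWY={A,G} ∪ H={T} → {A,G,T} (+1)
site 3, node BHMVWY: BHMWY={A,G,T} ∩ V={G} → {G} (+0)
site 4, node BY: B={G} ∪ Y={C} → {C,G} (+1)
site 4, node BMY: BY={C,G} ∩ M={G} → {G} (+0)
site 4, node BMWY: BMY={G} ∪ W={A} → {A,G} (+1)
site 4, node BHMWY: BMWY={A,G} ∪ H={T} → {A,G,T} (+1)
site 4, node BHMVWY: BHMWY={A,G,T} ∩ V={G} → {G} (+0)
per-site changes: [3, 3, 1, 3, 3]; total = 13

13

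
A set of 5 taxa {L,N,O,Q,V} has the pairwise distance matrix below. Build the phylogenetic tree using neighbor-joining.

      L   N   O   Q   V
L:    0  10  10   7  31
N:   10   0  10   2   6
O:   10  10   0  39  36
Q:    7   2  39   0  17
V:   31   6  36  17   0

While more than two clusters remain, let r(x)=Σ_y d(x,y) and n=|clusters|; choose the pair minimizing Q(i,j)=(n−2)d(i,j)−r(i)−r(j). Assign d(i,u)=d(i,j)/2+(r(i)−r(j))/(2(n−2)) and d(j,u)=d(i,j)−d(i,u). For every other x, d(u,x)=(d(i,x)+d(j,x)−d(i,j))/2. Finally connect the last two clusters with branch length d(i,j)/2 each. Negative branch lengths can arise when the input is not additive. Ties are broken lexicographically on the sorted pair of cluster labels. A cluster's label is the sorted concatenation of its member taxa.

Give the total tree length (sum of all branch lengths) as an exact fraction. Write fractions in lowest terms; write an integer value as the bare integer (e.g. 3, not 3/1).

step 1: merge (L,O) at d=10, Q=-123; branch lengths L→-7/6, O→67/6; new cluster LO
  updated: d(LO,N)=5, d(LO,Q)=18, d(LO,V)=57/2
step 2: merge (LO,N) at d=5, Q=-109/2; branch lengths LO→97/8, N→-57/8; new cluster LNO
  updated: d(LNO,Q)=15/2, d(LNO,V)=59/4
step 3: merge (LNO,Q) at d=15/2, Q=-157/4; branch lengths LNO→21/8, Q→39/8; new cluster LNOQ
  updated: d(LNOQ,V)=97/8
step 4: merge (LNOQ,V) at d=97/8; branch lengths LNOQ→97/16, V→97/16; new cluster LNOQV
final tree: ((((L:-7/6,O:67/6):97/8,N:-57/8):21/8,Q:39/8):97/16,V:97/16)
total length: 277/8

277/8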